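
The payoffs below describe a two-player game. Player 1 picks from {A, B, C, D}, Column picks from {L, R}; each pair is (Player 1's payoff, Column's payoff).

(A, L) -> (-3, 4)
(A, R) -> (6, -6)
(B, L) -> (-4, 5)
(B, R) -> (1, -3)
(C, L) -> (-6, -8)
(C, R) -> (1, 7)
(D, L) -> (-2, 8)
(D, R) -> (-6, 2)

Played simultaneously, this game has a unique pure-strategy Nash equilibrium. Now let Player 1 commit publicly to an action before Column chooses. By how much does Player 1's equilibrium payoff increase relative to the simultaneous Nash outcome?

3

Work backward from Column's decision.
- A: BR = L, leader payoff -3.
- B: BR = L, leader payoff -4.
- C: BR = R, leader payoff 1.
- D: BR = L, leader payoff -2.
Among -3, -4, 1, -2, the best is 1 at C. Subgame-perfect outcome: (C, R) with payoffs (1, 7).
Now find the simultaneous Nash equilibrium.
Player 1's best replies: L→D; R→A.
Column's best replies: A→L; B→L; C→R; D→L.
The unique mutual best reply is (D, L), giving (-2, 8).
Player 1's commitment gain: 1 − -2 = 3.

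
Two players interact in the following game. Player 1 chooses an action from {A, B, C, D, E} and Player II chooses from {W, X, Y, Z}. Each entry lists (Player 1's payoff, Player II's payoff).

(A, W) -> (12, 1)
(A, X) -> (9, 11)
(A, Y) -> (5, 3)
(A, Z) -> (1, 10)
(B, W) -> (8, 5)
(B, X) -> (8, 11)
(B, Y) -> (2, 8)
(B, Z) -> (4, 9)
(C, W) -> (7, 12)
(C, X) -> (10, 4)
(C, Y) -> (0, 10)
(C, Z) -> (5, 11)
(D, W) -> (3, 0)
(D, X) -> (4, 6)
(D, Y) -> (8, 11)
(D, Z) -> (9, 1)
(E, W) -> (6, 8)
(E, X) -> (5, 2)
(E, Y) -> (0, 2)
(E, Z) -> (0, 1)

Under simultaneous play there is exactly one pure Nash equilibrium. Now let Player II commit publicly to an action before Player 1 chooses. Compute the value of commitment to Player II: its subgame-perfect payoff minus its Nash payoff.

Work backward from Player 1's decision.
- W: Player 1 compares 12, 8, 7, 3, 6 and picks A; Player II would get 1.
- X: Player 1 compares 9, 8, 10, 4, 5 and picks C; Player II would get 4.
- Y: Player 1 compares 5, 2, 0, 8, 0 and picks D; Player II would get 11.
- Z: Player 1 compares 1, 4, 5, 9, 0 and picks D; Player II would get 1.
Maximizing over 1, 4, 11, 1, Player II chooses Y. Subgame-perfect outcome: (D, Y) with payoffs (8, 11).
Under simultaneous play:
Player 1's best replies: W→A; X→C; Y→D; Z→D.
Player II's best replies: A→X; B→X; C→W; D→Y; E→W.
Only (D, Y) has each player best-responding; Nash payoffs (8, 11).
Player II's commitment gain: 11 − 11 = 0.

0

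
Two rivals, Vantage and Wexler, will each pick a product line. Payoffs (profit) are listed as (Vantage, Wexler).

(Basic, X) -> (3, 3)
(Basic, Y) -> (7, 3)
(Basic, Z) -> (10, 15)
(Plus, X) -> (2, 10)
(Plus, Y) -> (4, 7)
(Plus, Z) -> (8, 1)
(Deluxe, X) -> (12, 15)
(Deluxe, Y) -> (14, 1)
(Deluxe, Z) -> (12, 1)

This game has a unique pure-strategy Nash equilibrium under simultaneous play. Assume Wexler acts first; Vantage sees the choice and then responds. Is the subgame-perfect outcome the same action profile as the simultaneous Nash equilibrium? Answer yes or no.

Backward induction with Wexler moving first.
- X: BR = Deluxe, leader payoff 15.
- Y: BR = Deluxe, leader payoff 1.
- Z: BR = Deluxe, leader payoff 1.
Maximizing over 15, 1, 1, Wexler chooses X. Subgame-perfect outcome: (Deluxe, X) with payoffs (12, 15).
Now find the simultaneous Nash equilibrium.
Vantage's best replies: X→Deluxe; Y→Deluxe; Z→Deluxe.
Wexler's best replies: Basic→Z; Plus→X; Deluxe→X.
Only (Deluxe, X) has each player best-responding; Nash payoffs (12, 15).
Sequential outcome (Deluxe, X) coincides with the Nash profile (Deluxe, X).

yes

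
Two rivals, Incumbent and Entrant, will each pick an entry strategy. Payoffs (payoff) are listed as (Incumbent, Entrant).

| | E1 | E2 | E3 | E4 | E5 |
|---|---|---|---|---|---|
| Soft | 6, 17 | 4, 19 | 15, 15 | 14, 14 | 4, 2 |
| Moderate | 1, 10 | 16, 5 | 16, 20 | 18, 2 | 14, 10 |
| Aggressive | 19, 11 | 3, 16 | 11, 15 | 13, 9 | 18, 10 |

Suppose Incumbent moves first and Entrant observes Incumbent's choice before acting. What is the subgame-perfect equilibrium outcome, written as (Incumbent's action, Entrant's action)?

(Moderate, E3)

Work backward from Entrant's decision.
- Soft: BR = E2, leader payoff 4.
- Moderate: BR = E3, leader payoff 16.
- Aggressive: BR = E2, leader payoff 3.
Among 4, 16, 3, the best is 16 at Moderate. Subgame-perfect outcome: (Moderate, E3) with payoffs (16, 20).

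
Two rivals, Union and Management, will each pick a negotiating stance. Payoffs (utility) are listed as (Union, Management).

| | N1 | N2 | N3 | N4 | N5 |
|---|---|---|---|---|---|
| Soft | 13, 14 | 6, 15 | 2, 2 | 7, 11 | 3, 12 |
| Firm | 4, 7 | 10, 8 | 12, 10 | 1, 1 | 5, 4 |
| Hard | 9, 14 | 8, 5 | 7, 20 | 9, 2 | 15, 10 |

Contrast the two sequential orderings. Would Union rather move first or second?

If Union leads: Management's best replies are Soft→N2, Firm→N3, Hard→N3; Union's induced payoffs 6, 12, 7; outcome (Firm, N3), payoffs (12, 10).
If Management leads: Union's best replies are N1→Soft, N2→Firm, N3→Firm, N4→Hard, N5→Hard; Management's induced payoffs 14, 8, 10, 2, 10; outcome (Soft, N1), payoffs (13, 14).
Union gets 12 moving first and 13 moving second, so Union prefers to move second.

second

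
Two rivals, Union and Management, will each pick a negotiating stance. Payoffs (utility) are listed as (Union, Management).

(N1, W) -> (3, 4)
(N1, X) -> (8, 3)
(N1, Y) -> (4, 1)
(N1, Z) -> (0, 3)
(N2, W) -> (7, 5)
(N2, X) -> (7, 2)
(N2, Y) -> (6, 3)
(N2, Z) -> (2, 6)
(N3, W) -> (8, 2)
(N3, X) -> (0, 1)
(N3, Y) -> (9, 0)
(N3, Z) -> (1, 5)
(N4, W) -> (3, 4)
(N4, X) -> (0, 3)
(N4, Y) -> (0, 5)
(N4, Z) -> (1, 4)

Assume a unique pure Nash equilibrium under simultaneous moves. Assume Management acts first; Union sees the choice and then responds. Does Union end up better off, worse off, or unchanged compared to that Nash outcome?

Backward induction with Management moving first.
- W: BR = N3, leader payoff 2.
- X: BR = N1, leader payoff 3.
- Y: BR = N3, leader payoff 0.
- Z: BR = N2, leader payoff 6.
Management's induced payoffs are 2, 3, 0, 6, so Management commits to Z. Subgame-perfect outcome: (N2, Z) with payoffs (2, 6).
Under simultaneous play:
Union's best replies: W→N3; X→N1; Y→N3; Z→N2.
Management's best replies: N1→W; N2→Z; N3→Z; N4→Y.
The unique mutual best reply is (N2, Z), giving (2, 6).
Union earns 2 sequentially versus 2 at the Nash outcome: unchanged.

unchanged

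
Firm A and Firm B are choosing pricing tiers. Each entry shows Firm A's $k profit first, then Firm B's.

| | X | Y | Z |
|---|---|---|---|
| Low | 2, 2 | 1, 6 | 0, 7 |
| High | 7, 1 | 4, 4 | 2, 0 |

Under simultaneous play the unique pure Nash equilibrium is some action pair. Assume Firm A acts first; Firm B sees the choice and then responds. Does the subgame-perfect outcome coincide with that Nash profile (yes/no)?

Firm B best-responds to each possible Firm A move:
- Low → Firm B plays Z (best of 2, 6, 7); Firm A gets 0.
- High → Firm B plays Y (best of 1, 4, 0); Firm A gets 4.
Among 0, 4, the best is 4 at High. Subgame-perfect outcome: (High, Y) with payoffs (4, 4).
Now find the simultaneous Nash equilibrium.
Firm A's best replies: X→High; Y→High; Z→High.
Firm B's best replies: Low→Z; High→Y.
Only (High, Y) has each player best-responding; Nash payoffs (4, 4).
Sequential outcome (High, Y) coincides with the Nash profile (High, Y).

yes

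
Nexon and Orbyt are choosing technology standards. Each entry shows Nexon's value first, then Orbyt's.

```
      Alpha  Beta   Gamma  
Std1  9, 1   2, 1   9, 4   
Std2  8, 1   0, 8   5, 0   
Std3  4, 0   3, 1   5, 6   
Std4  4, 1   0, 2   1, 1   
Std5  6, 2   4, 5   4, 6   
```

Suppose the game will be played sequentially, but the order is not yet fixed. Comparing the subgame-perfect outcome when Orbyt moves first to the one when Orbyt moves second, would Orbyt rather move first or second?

first

If Nexon leads: Orbyt's best replies are Std1→Gamma, Std2→Beta, Std3→Gamma, Std4→Beta, Std5→Gamma; Nexon's induced payoffs 9, 0, 5, 0, 4; outcome (Std1, Gamma), payoffs (9, 4).
If Orbyt leads: Nexon's best replies are Alpha→Std1, Beta→Std5, Gamma→Std1; Orbyt's induced payoffs 1, 5, 4; outcome (Std5, Beta), payoffs (4, 5).
Orbyt gets 5 moving first and 4 moving second, so Orbyt prefers to move first.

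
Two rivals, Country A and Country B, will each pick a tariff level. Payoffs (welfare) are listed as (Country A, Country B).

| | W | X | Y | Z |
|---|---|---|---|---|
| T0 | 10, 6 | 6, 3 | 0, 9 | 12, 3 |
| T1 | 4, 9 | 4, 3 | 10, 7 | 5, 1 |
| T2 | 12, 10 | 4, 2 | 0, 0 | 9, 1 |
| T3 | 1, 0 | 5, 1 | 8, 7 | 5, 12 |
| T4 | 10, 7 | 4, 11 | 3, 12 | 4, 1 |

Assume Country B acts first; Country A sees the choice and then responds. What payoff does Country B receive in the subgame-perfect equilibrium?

10

Solve by backward induction (Country B leads).
- W: Country A compares 10, 4, 12, 1, 10 and picks T2; Country B would get 10.
- X: Country A compares 6, 4, 4, 5, 4 and picks T0; Country B would get 3.
- Y: Country A compares 0, 10, 0, 8, 3 and picks T1; Country B would get 7.
- Z: Country A compares 12, 5, 9, 5, 4 and picks T0; Country B would get 3.
Among 10, 3, 7, 3, the best is 10 at W. Subgame-perfect outcome: (T2, W) with payoffs (12, 10).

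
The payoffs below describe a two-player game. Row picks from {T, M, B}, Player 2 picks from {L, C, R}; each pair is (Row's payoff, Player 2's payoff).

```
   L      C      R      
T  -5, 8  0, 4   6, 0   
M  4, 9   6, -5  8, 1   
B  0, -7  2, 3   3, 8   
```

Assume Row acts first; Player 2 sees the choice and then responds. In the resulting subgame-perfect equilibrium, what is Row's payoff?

4

Solve by backward induction (Row leads).
- T: BR = L, leader payoff -5.
- M: BR = L, leader payoff 4.
- B: BR = R, leader payoff 3.
Among -5, 4, 3, the best is 4 at M. Subgame-perfect outcome: (M, L) with payoffs (4, 9).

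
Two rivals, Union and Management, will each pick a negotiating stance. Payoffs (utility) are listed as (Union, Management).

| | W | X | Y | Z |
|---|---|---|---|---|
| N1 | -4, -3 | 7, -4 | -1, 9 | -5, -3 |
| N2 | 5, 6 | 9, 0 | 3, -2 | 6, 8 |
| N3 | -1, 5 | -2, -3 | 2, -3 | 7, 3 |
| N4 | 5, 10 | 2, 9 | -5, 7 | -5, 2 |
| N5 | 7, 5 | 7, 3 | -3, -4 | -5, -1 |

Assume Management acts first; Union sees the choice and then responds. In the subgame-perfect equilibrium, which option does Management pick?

Union best-responds to each possible Management move:
- W: Union compares -4, 5, -1, 5, 7 and picks N5; Management would get 5.
- X: Union compares 7, 9, -2, 2, 7 and picks N2; Management would get 0.
- Y: Union compares -1, 3, 2, -5, -3 and picks N2; Management would get -2.
- Z: Union compares -5, 6, 7, -5, -5 and picks N3; Management would get 3.
Maximizing over 5, 0, -2, 3, Management chooses W. Subgame-perfect outcome: (N5, W) with payoffs (7, 5).

W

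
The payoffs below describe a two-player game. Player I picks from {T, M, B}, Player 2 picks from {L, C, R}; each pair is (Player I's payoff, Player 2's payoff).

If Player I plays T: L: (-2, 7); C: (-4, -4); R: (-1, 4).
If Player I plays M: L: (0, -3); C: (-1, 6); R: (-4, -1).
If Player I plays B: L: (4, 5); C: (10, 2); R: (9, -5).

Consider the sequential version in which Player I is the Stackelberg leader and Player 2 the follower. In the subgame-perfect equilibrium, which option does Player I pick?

Player 2 best-responds to each possible Player I move:
- T → Player 2 plays L (best of 7, -4, 4); Player I gets -2.
- M → Player 2 plays C (best of -3, 6, -1); Player I gets -1.
- B → Player 2 plays L (best of 5, 2, -5); Player I gets 4.
Player I's induced payoffs are -2, -1, 4, so Player I commits to B. Subgame-perfect outcome: (B, L) with payoffs (4, 5).

B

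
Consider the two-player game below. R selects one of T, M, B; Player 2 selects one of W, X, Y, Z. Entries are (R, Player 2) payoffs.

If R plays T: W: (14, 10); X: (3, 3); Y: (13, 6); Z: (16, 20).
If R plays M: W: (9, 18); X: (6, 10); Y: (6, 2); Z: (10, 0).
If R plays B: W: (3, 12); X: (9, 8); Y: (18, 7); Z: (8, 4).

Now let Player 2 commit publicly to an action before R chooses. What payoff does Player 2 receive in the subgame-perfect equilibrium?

Backward induction with Player 2 moving first.
- W: BR = T, leader payoff 10.
- X: BR = B, leader payoff 8.
- Y: BR = B, leader payoff 7.
- Z: BR = T, leader payoff 20.
Among 10, 8, 7, 20, the best is 20 at Z. Subgame-perfect outcome: (T, Z) with payoffs (16, 20).

20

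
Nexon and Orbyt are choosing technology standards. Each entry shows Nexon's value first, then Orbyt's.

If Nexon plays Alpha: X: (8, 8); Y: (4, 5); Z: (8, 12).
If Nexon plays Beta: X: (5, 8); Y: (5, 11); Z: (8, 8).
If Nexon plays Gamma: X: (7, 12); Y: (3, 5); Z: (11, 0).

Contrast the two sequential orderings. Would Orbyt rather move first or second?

If Nexon leads: Orbyt's best replies are Alpha→Z, Beta→Y, Gamma→X; Nexon's induced payoffs 8, 5, 7; outcome (Alpha, Z), payoffs (8, 12).
If Orbyt leads: Nexon's best replies are X→Alpha, Y→Beta, Z→Gamma; Orbyt's induced payoffs 8, 11, 0; outcome (Beta, Y), payoffs (5, 11).
Orbyt gets 11 moving first and 12 moving second, so Orbyt prefers to move second.

second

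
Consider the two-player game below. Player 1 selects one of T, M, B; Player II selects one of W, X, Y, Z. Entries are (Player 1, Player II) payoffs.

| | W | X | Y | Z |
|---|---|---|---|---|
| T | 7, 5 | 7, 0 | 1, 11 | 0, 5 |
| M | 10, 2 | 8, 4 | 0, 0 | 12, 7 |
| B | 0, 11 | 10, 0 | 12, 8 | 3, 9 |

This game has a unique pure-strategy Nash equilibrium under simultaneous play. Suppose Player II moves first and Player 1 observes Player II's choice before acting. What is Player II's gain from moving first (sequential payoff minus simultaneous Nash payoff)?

Work backward from Player 1's decision.
- W → Player 1 plays M (best of 7, 10, 0); Player II gets 2.
- X → Player 1 plays B (best of 7, 8, 10); Player II gets 0.
- Y → Player 1 plays B (best of 1, 0, 12); Player II gets 8.
- Z → Player 1 plays M (best of 0, 12, 3); Player II gets 7.
Maximizing over 2, 0, 8, 7, Player II chooses Y. Subgame-perfect outcome: (B, Y) with payoffs (12, 8).
Under simultaneous play:
Player 1's best replies: W→M; X→B; Y→B; Z→M.
Player II's best replies: T→Y; M→Z; B→W.
The unique mutual best reply is (M, Z), giving (12, 7).
Player II's commitment gain: 8 − 7 = 1.

1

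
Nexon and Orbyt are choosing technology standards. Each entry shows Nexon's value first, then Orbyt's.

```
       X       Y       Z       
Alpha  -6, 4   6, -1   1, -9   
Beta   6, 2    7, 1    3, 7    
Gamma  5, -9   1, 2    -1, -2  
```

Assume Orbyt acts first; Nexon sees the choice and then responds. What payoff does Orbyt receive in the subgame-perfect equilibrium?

Backward induction with Orbyt moving first.
- X → Nexon plays Beta (best of -6, 6, 5); Orbyt gets 2.
- Y → Nexon plays Beta (best of 6, 7, 1); Orbyt gets 1.
- Z → Nexon plays Beta (best of 1, 3, -1); Orbyt gets 7.
Orbyt's induced payoffs are 2, 1, 7, so Orbyt commits to Z. Subgame-perfect outcome: (Beta, Z) with payoffs (3, 7).

7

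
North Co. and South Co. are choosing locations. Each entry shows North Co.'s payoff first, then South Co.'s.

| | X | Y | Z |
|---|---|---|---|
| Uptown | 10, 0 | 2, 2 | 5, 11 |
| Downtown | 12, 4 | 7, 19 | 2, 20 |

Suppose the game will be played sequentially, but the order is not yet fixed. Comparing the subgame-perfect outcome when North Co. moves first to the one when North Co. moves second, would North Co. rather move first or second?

second

If North Co. leads: South Co.'s best replies are Uptown→Z, Downtown→Z; North Co.'s induced payoffs 5, 2; outcome (Uptown, Z), payoffs (5, 11).
If South Co. leads: North Co.'s best replies are X→Downtown, Y→Downtown, Z→Uptown; South Co.'s induced payoffs 4, 19, 11; outcome (Downtown, Y), payoffs (7, 19).
North Co. gets 5 moving first and 7 moving second, so North Co. prefers to move second.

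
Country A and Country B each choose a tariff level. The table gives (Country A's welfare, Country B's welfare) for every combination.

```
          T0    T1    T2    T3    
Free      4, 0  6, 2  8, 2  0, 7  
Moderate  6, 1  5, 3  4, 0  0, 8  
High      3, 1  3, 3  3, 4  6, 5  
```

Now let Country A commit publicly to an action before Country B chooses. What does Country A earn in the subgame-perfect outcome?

Country B best-responds to each possible Country A move:
- Free: Country B compares 0, 2, 2, 7 and picks T3; Country A would get 0.
- Moderate: Country B compares 1, 3, 0, 8 and picks T3; Country A would get 0.
- High: Country B compares 1, 3, 4, 5 and picks T3; Country A would get 6.
Country A's induced payoffs are 0, 0, 6, so Country A commits to High. Subgame-perfect outcome: (High, T3) with payoffs (6, 5).

6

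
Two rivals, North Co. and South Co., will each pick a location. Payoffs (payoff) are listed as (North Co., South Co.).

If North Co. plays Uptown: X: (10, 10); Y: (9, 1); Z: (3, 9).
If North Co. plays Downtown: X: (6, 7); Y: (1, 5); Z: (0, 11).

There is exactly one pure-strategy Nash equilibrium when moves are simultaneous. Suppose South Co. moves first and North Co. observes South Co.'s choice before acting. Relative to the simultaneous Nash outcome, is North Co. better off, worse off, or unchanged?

Work backward from North Co.'s decision.
- X → North Co. plays Uptown (best of 10, 6); South Co. gets 10.
- Y → North Co. plays Uptown (best of 9, 1); South Co. gets 1.
- Z → North Co. plays Uptown (best of 3, 0); South Co. gets 9.
Maximizing over 10, 1, 9, South Co. chooses X. Subgame-perfect outcome: (Uptown, X) with payoffs (10, 10).
Now find the simultaneous Nash equilibrium.
North Co.'s best replies: X→Uptown; Y→Uptown; Z→Uptown.
South Co.'s best replies: Uptown→X; Downtown→Z.
The unique mutual best reply is (Uptown, X), giving (10, 10).
North Co. earns 10 sequentially versus 10 at the Nash outcome: unchanged.

unchanged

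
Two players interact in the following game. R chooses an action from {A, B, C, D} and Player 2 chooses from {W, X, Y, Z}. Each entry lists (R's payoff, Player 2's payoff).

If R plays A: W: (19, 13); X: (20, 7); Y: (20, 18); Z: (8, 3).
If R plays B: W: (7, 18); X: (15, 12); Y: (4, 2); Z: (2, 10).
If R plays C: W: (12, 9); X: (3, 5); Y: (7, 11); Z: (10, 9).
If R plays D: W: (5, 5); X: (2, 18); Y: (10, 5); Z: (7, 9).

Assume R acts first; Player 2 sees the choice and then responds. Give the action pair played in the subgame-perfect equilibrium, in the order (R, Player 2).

Work backward from Player 2's decision.
- A: Player 2 compares 13, 7, 18, 3 and picks Y; R would get 20.
- B: Player 2 compares 18, 12, 2, 10 and picks W; R would get 7.
- C: Player 2 compares 9, 5, 11, 9 and picks Y; R would get 7.
- D: Player 2 compares 5, 18, 5, 9 and picks X; R would get 2.
R's induced payoffs are 20, 7, 7, 2, so R commits to A. Subgame-perfect outcome: (A, Y) with payoffs (20, 18).

(A, Y)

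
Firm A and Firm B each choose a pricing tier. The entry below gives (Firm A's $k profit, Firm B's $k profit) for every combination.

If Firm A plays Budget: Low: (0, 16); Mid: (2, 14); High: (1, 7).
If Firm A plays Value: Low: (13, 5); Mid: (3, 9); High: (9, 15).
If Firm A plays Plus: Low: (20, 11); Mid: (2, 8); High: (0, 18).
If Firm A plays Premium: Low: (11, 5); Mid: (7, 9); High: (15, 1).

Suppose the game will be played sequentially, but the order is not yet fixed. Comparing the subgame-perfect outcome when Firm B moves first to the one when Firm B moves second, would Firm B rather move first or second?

If Firm A leads: Firm B's best replies are Budget→Low, Value→High, Plus→High, Premium→Mid; Firm A's induced payoffs 0, 9, 0, 7; outcome (Value, High), payoffs (9, 15).
If Firm B leads: Firm A's best replies are Low→Plus, Mid→Premium, High→Premium; Firm B's induced payoffs 11, 9, 1; outcome (Plus, Low), payoffs (20, 11).
Firm B gets 11 moving first and 15 moving second, so Firm B prefers to move second.

second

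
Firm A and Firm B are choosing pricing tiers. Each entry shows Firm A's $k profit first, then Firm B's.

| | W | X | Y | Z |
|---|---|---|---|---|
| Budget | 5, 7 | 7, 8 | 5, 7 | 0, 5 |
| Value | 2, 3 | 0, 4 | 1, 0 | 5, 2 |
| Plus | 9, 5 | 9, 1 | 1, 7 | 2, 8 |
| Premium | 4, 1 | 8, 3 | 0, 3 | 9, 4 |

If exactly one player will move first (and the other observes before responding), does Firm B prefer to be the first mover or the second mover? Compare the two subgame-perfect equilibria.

If Firm A leads: Firm B's best replies are Budget→X, Value→X, Plus→Z, Premium→Z; Firm A's induced payoffs 7, 0, 2, 9; outcome (Premium, Z), payoffs (9, 4).
If Firm B leads: Firm A's best replies are W→Plus, X→Plus, Y→Budget, Z→Premium; Firm B's induced payoffs 5, 1, 7, 4; outcome (Budget, Y), payoffs (5, 7).
Firm B gets 7 moving first and 4 moving second, so Firm B prefers to move first.

first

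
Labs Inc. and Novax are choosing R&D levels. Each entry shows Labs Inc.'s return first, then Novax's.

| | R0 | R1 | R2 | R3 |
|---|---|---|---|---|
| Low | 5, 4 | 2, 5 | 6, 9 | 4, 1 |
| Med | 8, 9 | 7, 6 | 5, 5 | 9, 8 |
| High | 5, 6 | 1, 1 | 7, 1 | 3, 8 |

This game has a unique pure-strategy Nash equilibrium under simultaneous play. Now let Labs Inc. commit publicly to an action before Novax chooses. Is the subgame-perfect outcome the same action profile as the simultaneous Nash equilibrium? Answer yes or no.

yes

Novax best-responds to each possible Labs Inc. move:
- Low: Novax compares 4, 5, 9, 1 and picks R2; Labs Inc. would get 6.
- Med: Novax compares 9, 6, 5, 8 and picks R0; Labs Inc. would get 8.
- High: Novax compares 6, 1, 1, 8 and picks R3; Labs Inc. would get 3.
Labs Inc.'s induced payoffs are 6, 8, 3, so Labs Inc. commits to Med. Subgame-perfect outcome: (Med, R0) with payoffs (8, 9).
Under simultaneous play:
Labs Inc.'s best replies: R0→Med; R1→Med; R2→High; R3→Med.
Novax's best replies: Low→R2; Med→R0; High→R3.
Only (Med, R0) has each player best-responding; Nash payoffs (8, 9).
Sequential outcome (Med, R0) coincides with the Nash profile (Med, R0).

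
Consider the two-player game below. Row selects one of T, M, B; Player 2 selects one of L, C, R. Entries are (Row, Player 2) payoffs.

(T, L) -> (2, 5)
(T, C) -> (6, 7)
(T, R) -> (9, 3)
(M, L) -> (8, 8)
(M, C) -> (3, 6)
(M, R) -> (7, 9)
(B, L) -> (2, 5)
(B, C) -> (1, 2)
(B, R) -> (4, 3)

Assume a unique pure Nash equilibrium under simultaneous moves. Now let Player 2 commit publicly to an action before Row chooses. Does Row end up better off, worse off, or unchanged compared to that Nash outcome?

better off

Backward induction with Player 2 moving first.
- L: Row compares 2, 8, 2 and picks M; Player 2 would get 8.
- C: Row compares 6, 3, 1 and picks T; Player 2 would get 7.
- R: Row compares 9, 7, 4 and picks T; Player 2 would get 3.
Among 8, 7, 3, the best is 8 at L. Subgame-perfect outcome: (M, L) with payoffs (8, 8).
Under simultaneous play:
Row's best replies: L→M; C→T; R→T.
Player 2's best replies: T→C; M→R; B→L.
The unique mutual best reply is (T, C), giving (6, 7).
Row earns 8 sequentially versus 6 at the Nash outcome: better off.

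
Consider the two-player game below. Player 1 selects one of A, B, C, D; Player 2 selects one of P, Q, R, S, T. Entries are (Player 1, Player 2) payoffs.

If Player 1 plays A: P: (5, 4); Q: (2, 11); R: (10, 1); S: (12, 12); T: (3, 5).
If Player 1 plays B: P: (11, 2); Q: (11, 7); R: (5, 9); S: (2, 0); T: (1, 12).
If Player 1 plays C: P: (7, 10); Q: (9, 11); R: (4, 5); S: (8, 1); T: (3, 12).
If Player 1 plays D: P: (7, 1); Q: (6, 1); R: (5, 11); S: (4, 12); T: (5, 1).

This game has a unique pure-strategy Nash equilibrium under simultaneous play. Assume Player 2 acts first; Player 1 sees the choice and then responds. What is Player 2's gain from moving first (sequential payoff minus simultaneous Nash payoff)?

Solve by backward induction (Player 2 leads).
- P: BR = B, leader payoff 2.
- Q: BR = B, leader payoff 7.
- R: BR = A, leader payoff 1.
- S: BR = A, leader payoff 12.
- T: BR = D, leader payoff 1.
Maximizing over 2, 7, 1, 12, 1, Player 2 chooses S. Subgame-perfect outcome: (A, S) with payoffs (12, 12).
Now find the simultaneous Nash equilibrium.
Player 1's best replies: P→B; Q→B; R→A; S→A; T→D.
Player 2's best replies: A→S; B→T; C→T; D→S.
Only (A, S) has each player best-responding; Nash payoffs (12, 12).
Player 2's commitment gain: 12 − 12 = 0.

0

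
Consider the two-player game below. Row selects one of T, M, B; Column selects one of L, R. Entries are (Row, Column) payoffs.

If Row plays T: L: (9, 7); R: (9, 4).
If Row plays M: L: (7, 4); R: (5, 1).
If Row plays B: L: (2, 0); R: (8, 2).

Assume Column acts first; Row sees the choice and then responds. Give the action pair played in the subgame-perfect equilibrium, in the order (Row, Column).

(T, L)

Backward induction with Column moving first.
- L → Row plays T (best of 9, 7, 2); Column gets 7.
- R → Row plays T (best of 9, 5, 8); Column gets 4.
Maximizing over 7, 4, Column chooses L. Subgame-perfect outcome: (T, L) with payoffs (9, 7).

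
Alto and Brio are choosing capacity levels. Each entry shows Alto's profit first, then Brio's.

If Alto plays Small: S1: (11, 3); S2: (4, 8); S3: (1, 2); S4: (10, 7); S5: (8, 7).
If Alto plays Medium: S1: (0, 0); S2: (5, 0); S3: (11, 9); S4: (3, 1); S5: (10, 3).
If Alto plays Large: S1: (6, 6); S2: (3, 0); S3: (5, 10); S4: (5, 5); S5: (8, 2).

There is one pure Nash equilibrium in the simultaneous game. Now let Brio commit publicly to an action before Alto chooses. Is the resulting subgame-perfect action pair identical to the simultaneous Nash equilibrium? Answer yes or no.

yes

Alto best-responds to each possible Brio move:
- S1: BR = Small, leader payoff 3.
- S2: BR = Medium, leader payoff 0.
- S3: BR = Medium, leader payoff 9.
- S4: BR = Small, leader payoff 7.
- S5: BR = Medium, leader payoff 3.
Maximizing over 3, 0, 9, 7, 3, Brio chooses S3. Subgame-perfect outcome: (Medium, S3) with payoffs (11, 9).
Now find the simultaneous Nash equilibrium.
Alto's best replies: S1→Small; S2→Medium; S3→Medium; S4→Small; S5→Medium.
Brio's best replies: Small→S2; Medium→S3; Large→S3.
Only (Medium, S3) has each player best-responding; Nash payoffs (11, 9).
Sequential outcome (Medium, S3) coincides with the Nash profile (Medium, S3).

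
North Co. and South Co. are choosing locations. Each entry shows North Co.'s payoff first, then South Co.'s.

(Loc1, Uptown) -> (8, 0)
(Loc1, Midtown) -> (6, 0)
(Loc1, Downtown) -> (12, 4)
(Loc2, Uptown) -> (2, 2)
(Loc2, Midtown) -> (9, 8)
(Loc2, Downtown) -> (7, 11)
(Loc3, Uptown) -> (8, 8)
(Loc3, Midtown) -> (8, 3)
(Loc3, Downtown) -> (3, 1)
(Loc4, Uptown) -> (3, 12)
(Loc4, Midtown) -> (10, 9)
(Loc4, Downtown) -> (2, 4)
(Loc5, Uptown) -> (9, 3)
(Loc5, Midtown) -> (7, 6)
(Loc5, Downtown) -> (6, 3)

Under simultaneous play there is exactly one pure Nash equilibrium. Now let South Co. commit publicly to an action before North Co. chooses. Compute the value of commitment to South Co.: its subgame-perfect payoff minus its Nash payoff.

Work backward from North Co.'s decision.
- Uptown → North Co. plays Loc5 (best of 8, 2, 8, 3, 9); South Co. gets 3.
- Midtown → North Co. plays Loc4 (best of 6, 9, 8, 10, 7); South Co. gets 9.
- Downtown → North Co. plays Loc1 (best of 12, 7, 3, 2, 6); South Co. gets 4.
Among 3, 9, 4, the best is 9 at Midtown. Subgame-perfect outcome: (Loc4, Midtown) with payoffs (10, 9).
Under simultaneous play:
North Co.'s best replies: Uptown→Loc5; Midtown→Loc4; Downtown→Loc1.
South Co.'s best replies: Loc1→Downtown; Loc2→Downtown; Loc3→Uptown; Loc4→Uptown; Loc5→Midtown.
The unique mutual best reply is (Loc1, Downtown), giving (12, 4).
South Co.'s commitment gain: 9 − 4 = 5.

5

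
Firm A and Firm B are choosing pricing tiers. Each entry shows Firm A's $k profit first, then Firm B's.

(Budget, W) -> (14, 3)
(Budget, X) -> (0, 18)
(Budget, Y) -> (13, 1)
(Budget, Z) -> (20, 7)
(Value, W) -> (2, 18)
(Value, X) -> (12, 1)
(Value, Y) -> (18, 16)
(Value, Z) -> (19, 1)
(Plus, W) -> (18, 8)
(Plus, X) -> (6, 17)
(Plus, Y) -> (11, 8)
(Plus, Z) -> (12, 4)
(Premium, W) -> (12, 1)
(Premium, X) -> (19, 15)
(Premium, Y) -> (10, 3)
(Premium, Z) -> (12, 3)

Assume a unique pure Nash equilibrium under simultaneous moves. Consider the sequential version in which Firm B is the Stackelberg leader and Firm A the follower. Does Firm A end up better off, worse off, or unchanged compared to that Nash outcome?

Work backward from Firm A's decision.
- W → Firm A plays Plus (best of 14, 2, 18, 12); Firm B gets 8.
- X → Firm A plays Premium (best of 0, 12, 6, 19); Firm B gets 15.
- Y → Firm A plays Value (best of 13, 18, 11, 10); Firm B gets 16.
- Z → Firm A plays Budget (best of 20, 19, 12, 12); Firm B gets 7.
Maximizing over 8, 15, 16, 7, Firm B chooses Y. Subgame-perfect outcome: (Value, Y) with payoffs (18, 16).
For the simultaneous game, intersect best replies.
Firm A's best replies: W→Plus; X→Premium; Y→Value; Z→Budget.
Firm B's best replies: Budget→X; Value→W; Plus→X; Premium→X.
Only (Premium, X) has each player best-responding; Nash payoffs (19, 15).
Firm A earns 18 sequentially versus 19 at the Nash outcome: worse off.

worse off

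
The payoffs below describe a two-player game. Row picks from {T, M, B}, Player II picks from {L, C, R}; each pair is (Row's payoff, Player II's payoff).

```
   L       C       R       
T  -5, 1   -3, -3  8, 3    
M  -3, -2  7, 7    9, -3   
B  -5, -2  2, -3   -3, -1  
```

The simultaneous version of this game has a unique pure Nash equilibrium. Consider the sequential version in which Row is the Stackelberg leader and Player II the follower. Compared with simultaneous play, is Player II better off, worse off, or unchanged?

worse off

Backward induction with Row moving first.
- T: BR = R, leader payoff 8.
- M: BR = C, leader payoff 7.
- B: BR = R, leader payoff -3.
Row's induced payoffs are 8, 7, -3, so Row commits to T. Subgame-perfect outcome: (T, R) with payoffs (8, 3).
For the simultaneous game, intersect best replies.
Row's best replies: L→M; C→M; R→M.
Player II's best replies: T→R; M→C; B→R.
The unique mutual best reply is (M, C), giving (7, 7).
Player II earns 3 sequentially versus 7 at the Nash outcome: worse off.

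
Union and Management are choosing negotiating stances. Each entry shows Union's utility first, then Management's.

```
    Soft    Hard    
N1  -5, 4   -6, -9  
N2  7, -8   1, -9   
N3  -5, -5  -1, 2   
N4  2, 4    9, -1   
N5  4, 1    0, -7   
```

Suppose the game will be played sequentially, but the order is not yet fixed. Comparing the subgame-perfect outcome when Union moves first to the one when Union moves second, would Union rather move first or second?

second

If Union leads: Management's best replies are N1→Soft, N2→Soft, N3→Hard, N4→Soft, N5→Soft; Union's induced payoffs -5, 7, -1, 2, 4; outcome (N2, Soft), payoffs (7, -8).
If Management leads: Union's best replies are Soft→N2, Hard→N4; Management's induced payoffs -8, -1; outcome (N4, Hard), payoffs (9, -1).
Union gets 7 moving first and 9 moving second, so Union prefers to move second.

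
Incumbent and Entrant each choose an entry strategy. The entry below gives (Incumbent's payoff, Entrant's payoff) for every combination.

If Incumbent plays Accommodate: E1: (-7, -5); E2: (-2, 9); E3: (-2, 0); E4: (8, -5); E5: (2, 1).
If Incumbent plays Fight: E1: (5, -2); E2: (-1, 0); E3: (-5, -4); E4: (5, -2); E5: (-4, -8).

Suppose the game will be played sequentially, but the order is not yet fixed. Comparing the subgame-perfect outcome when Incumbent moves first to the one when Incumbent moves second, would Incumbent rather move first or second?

If Incumbent leads: Entrant's best replies are Accommodate→E2, Fight→E2; Incumbent's induced payoffs -2, -1; outcome (Fight, E2), payoffs (-1, 0).
If Entrant leads: Incumbent's best replies are E1→Fight, E2→Fight, E3→Accommodate, E4→Accommodate, E5→Accommodate; Entrant's induced payoffs -2, 0, 0, -5, 1; outcome (Accommodate, E5), payoffs (2, 1).
Incumbent gets -1 moving first and 2 moving second, so Incumbent prefers to move second.

second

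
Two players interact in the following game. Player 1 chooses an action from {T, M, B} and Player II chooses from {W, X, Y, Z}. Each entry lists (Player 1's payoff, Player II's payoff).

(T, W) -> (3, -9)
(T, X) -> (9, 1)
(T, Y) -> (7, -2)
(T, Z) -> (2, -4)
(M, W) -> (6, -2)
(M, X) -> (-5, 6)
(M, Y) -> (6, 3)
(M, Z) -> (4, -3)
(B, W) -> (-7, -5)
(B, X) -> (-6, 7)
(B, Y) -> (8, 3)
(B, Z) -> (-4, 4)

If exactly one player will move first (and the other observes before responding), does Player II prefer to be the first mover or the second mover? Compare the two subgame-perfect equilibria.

If Player 1 leads: Player II's best replies are T→X, M→X, B→X; Player 1's induced payoffs 9, -5, -6; outcome (T, X), payoffs (9, 1).
If Player II leads: Player 1's best replies are W→M, X→T, Y→B, Z→M; Player II's induced payoffs -2, 1, 3, -3; outcome (B, Y), payoffs (8, 3).
Player II gets 3 moving first and 1 moving second, so Player II prefers to move first.

first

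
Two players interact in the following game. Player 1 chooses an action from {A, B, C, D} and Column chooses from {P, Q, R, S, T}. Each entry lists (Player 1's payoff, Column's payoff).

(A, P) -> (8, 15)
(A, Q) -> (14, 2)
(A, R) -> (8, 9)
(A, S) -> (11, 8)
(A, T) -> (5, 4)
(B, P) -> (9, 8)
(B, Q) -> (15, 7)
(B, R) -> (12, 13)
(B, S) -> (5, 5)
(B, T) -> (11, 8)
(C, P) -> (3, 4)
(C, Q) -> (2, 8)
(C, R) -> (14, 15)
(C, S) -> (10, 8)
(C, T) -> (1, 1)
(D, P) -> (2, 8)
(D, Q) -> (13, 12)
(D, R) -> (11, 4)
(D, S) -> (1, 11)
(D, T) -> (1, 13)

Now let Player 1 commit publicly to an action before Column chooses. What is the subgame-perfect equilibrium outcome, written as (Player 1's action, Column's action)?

(C, R)

Column best-responds to each possible Player 1 move:
- A: Column compares 15, 2, 9, 8, 4 and picks P; Player 1 would get 8.
- B: Column compares 8, 7, 13, 5, 8 and picks R; Player 1 would get 12.
- C: Column compares 4, 8, 15, 8, 1 and picks R; Player 1 would get 14.
- D: Column compares 8, 12, 4, 11, 13 and picks T; Player 1 would get 1.
Player 1's induced payoffs are 8, 12, 14, 1, so Player 1 commits to C. Subgame-perfect outcome: (C, R) with payoffs (14, 15).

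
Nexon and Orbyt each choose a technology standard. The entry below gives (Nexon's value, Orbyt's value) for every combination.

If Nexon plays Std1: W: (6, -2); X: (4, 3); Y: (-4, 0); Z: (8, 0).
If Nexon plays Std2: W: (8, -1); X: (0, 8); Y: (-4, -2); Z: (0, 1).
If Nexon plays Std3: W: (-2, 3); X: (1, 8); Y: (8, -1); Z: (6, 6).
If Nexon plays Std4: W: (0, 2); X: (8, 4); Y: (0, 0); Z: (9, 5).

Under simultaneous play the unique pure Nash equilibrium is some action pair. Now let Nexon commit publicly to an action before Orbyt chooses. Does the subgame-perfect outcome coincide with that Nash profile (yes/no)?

yes

Work backward from Orbyt's decision.
- Std1 → Orbyt plays X (best of -2, 3, 0, 0); Nexon gets 4.
- Std2 → Orbyt plays X (best of -1, 8, -2, 1); Nexon gets 0.
- Std3 → Orbyt plays X (best of 3, 8, -1, 6); Nexon gets 1.
- Std4 → Orbyt plays Z (best of 2, 4, 0, 5); Nexon gets 9.
Among 4, 0, 1, 9, the best is 9 at Std4. Subgame-perfect outcome: (Std4, Z) with payoffs (9, 5).
Now find the simultaneous Nash equilibrium.
Nexon's best replies: W→Std2; X→Std4; Y→Std3; Z→Std4.
Orbyt's best replies: Std1→X; Std2→X; Std3→X; Std4→Z.
Only (Std4, Z) has each player best-responding; Nash payoffs (9, 5).
Sequential outcome (Std4, Z) coincides with the Nash profile (Std4, Z).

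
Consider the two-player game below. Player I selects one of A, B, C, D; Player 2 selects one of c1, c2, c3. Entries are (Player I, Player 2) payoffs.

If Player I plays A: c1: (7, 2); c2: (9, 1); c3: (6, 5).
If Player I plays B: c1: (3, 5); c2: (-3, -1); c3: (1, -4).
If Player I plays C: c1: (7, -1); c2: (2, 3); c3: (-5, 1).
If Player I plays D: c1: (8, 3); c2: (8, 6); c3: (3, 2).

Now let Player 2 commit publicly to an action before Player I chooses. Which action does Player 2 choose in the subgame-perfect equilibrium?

Solve by backward induction (Player 2 leads).
- c1 → Player I plays D (best of 7, 3, 7, 8); Player 2 gets 3.
- c2 → Player I plays A (best of 9, -3, 2, 8); Player 2 gets 1.
- c3 → Player I plays A (best of 6, 1, -5, 3); Player 2 gets 5.
Among 3, 1, 5, the best is 5 at c3. Subgame-perfect outcome: (A, c3) with payoffs (6, 5).

c3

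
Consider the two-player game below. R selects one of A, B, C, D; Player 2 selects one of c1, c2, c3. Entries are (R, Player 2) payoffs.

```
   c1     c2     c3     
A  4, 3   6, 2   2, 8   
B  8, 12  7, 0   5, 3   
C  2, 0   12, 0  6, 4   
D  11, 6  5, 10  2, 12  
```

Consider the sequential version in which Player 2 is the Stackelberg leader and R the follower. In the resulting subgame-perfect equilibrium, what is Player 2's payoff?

6

Solve by backward induction (Player 2 leads).
- c1 → R plays D (best of 4, 8, 2, 11); Player 2 gets 6.
- c2 → R plays C (best of 6, 7, 12, 5); Player 2 gets 0.
- c3 → R plays C (best of 2, 5, 6, 2); Player 2 gets 4.
Maximizing over 6, 0, 4, Player 2 chooses c1. Subgame-perfect outcome: (D, c1) with payoffs (11, 6).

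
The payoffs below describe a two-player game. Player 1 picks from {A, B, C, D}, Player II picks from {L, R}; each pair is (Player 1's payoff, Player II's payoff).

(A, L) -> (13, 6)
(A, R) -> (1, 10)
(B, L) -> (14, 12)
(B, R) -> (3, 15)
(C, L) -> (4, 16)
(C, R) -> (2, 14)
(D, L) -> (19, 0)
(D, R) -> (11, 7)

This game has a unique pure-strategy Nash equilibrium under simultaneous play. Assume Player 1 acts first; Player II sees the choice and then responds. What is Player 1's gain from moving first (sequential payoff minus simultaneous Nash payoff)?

0

Player II best-responds to each possible Player 1 move:
- A → Player II plays R (best of 6, 10); Player 1 gets 1.
- B → Player II plays R (best of 12, 15); Player 1 gets 3.
- C → Player II plays L (best of 16, 14); Player 1 gets 4.
- D → Player II plays R (best of 0, 7); Player 1 gets 11.
Among 1, 3, 4, 11, the best is 11 at D. Subgame-perfect outcome: (D, R) with payoffs (11, 7).
For the simultaneous game, intersect best replies.
Player 1's best replies: L→D; R→D.
Player II's best replies: A→R; B→R; C→L; D→R.
Only (D, R) has each player best-responding; Nash payoffs (11, 7).
Player 1's commitment gain: 11 − 11 = 0.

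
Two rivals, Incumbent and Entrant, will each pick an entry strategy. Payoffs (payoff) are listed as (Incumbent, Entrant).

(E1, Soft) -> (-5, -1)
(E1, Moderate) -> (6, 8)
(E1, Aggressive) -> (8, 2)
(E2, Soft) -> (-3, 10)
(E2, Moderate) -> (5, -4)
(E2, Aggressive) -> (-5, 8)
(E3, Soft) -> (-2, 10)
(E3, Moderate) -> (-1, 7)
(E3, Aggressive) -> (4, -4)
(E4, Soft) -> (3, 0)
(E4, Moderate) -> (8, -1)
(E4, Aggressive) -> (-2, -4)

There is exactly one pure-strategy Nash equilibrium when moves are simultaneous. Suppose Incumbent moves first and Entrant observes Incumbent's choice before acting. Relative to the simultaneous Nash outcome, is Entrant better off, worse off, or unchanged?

Backward induction with Incumbent moving first.
- E1 → Entrant plays Moderate (best of -1, 8, 2); Incumbent gets 6.
- E2 → Entrant plays Soft (best of 10, -4, 8); Incumbent gets -3.
- E3 → Entrant plays Soft (best of 10, 7, -4); Incumbent gets -2.
- E4 → Entrant plays Soft (best of 0, -1, -4); Incumbent gets 3.
Among 6, -3, -2, 3, the best is 6 at E1. Subgame-perfect outcome: (E1, Moderate) with payoffs (6, 8).
Now find the simultaneous Nash equilibrium.
Incumbent's best replies: Soft→E4; Moderate→E4; Aggressive→E1.
Entrant's best replies: E1→Moderate; E2→Soft; E3→Soft; E4→Soft.
The unique mutual best reply is (E4, Soft), giving (3, 0).
Entrant earns 8 sequentially versus 0 at the Nash outcome: better off.

better off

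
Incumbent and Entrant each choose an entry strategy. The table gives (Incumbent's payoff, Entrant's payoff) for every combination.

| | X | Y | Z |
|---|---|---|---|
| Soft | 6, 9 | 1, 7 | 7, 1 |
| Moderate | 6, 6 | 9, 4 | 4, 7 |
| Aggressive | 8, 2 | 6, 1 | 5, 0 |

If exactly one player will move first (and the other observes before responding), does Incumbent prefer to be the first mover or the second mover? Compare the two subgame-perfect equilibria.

second

If Incumbent leads: Entrant's best replies are Soft→X, Moderate→Z, Aggressive→X; Incumbent's induced payoffs 6, 4, 8; outcome (Aggressive, X), payoffs (8, 2).
If Entrant leads: Incumbent's best replies are X→Aggressive, Y→Moderate, Z→Soft; Entrant's induced payoffs 2, 4, 1; outcome (Moderate, Y), payoffs (9, 4).
Incumbent gets 8 moving first and 9 moving second, so Incumbent prefers to move second.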